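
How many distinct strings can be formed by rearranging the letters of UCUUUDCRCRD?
11! / (2! × 4! × 2! × 3!) = 69300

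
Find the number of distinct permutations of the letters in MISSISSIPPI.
11! / (1! × 4! × 4! × 2!) = 34650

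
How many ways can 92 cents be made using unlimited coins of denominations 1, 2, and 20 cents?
Coefficient of x^92 in 1/(1-x^1) · 1/(1-x^2) · 1/(1-x^20). Case on j = number of 20-cent coins (j = 0..4); remainder r = 92 - 20j is made from {1,2} in ⌊r/2⌋+1 ways. r = 92, 72, 52, 32, 12 → 47 + 37 + 27 + 17 + 7 = 135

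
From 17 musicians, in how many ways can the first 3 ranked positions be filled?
P(17,3) = 17!/(17-3)! = 4080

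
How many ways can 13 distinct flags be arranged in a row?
13! = 6227020800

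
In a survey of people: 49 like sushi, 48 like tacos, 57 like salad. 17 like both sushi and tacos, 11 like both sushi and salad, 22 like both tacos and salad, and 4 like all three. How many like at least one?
|A∪B∪C| = 49+48+57-17-11-22+4 = 108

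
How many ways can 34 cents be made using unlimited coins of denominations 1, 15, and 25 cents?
Coefficient of x^34 in 1/(1-x^1) · 1/(1-x^15) · 1/(1-x^25). Case on j = number of 25-cent coins (j = 0..1); remainder r = 34 - 25j is made from {1,15} in ⌊r/15⌋+1 ways. r = 34, 9 → 3 + 1 = 4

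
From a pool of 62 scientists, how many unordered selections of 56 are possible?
C(62,56) = 62!/(56!×6!) = 61474519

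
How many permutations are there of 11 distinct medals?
11! = 39916800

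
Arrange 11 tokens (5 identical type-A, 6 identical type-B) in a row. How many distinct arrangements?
11! / (5! × 6!) = 462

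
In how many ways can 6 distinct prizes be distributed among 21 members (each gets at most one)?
P(21,6) = 21!/(21-6)! = 39070080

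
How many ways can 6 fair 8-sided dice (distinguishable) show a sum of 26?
Coefficient of x^26 in (x + x² + ... + x^8)^6. By inclusion-exclusion on dice exceeding 8: Σ_j (-1)^j C(6,j)·C(26-1-8j, 5) = C(6,0)·C(25,5) - C(6,1)·C(17,5) + C(6,2)·C(9,5) = 1·53130 - 6·6188 + 15·126 = 17892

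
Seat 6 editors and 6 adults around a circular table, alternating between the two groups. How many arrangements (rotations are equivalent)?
Fix one of the editors: (6-1)! ways for the remaining editors, × 6! ways for the adults = 120 × 720 = 86400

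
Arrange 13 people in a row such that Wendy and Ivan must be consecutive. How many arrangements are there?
Treat the 2 as one block: (13-2+1)! × 2! = 479001600 × 2 = 958003200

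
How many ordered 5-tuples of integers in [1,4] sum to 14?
Coefficient of x^14 in (x + x² + ... + x^4)^5. By inclusion-exclusion on dice exceeding 4: Σ_j (-1)^j C(5,j)·C(14-1-4j, 4) = C(5,0)·C(13,4) - C(5,1)·C(9,4) + C(5,2)·C(5,4) = 1·715 - 5·126 + 10·5 = 135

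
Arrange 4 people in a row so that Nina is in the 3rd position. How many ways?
Fix one position: (4-1)! = 6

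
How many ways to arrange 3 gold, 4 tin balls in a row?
7! / (3! × 4!) = 35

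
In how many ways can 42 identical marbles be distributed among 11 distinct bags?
C(42+11-1, 11-1) = C(52, 10) = 15820024220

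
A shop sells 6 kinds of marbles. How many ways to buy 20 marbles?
C(20+6-1, 6-1) = C(25, 5) = 53130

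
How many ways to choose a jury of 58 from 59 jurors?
C(59,58) = 59!/(58!×1!) = 59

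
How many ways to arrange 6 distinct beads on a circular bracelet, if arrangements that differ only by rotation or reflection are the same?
(6-1)!/2 = 120/2 = 60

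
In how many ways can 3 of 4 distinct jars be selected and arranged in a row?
P(4,3) = 4!/(4-3)! = 24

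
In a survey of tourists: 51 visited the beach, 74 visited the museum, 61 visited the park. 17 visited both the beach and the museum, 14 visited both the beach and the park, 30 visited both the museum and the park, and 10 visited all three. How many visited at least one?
|A∪B∪C| = 51+74+61-17-14-30+10 = 135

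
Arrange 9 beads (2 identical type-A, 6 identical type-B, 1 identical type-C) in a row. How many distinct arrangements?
9! / (2! × 6! × 1!) = 252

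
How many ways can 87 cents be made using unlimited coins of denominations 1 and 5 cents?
Coefficient of x^87 in 1/(1-x^1) · 1/(1-x^5). Use j coins of 5 for j = 0..⌊87/5⌋ = 17, the rest in 1s: 17 + 1 = 18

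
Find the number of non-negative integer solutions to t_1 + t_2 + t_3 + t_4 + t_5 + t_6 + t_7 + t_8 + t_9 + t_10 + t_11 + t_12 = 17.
C(17+12-1, 12-1) = C(28, 11) = 21474180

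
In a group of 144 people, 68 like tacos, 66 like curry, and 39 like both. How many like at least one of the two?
|A∪B| = |A| + |B| - |A∩B| = 68 + 66 - 39 = 95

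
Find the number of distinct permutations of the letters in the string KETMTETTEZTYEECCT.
17! / (1! × 1! × 1! × 2! × 5! × 6! × 1!) = 2058376320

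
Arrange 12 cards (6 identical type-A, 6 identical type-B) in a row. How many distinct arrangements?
12! / (6! × 6!) = 924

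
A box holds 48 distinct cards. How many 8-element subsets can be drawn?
C(48,8) = 48!/(8!×40!) = 377348994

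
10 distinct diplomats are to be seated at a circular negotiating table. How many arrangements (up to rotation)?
Circular: fix one position, arrange the rest. (10-1)! = 362880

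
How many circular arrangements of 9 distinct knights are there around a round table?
Circular: fix one position, arrange the rest. (9-1)! = 40320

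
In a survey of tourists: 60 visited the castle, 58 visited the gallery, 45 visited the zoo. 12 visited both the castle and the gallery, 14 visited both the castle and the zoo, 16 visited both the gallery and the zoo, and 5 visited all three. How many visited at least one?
|A∪B∪C| = 60+58+45-12-14-16+5 = 126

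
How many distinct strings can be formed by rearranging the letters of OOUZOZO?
7! / (2! × 4! × 1!) = 105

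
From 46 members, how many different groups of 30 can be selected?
C(46,30) = 46!/(30!×16!) = 991493848554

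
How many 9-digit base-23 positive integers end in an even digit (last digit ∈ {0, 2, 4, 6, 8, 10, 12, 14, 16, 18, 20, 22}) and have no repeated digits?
Last∈{0,2,4,6,8,10,12,14,16,18,20,22}. Last=0: 12893126400. Last nonzero: 11×21×P(21,7) = 135377827200. Total = 148270953600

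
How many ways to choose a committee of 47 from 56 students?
C(56,47) = 56!/(47!×9!) = 7575968400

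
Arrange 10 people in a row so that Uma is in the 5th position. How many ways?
Fix one position: (10-1)! = 362880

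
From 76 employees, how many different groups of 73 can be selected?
C(76,73) = 76!/(73!×3!) = 70300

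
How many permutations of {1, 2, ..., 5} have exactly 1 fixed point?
Choose the 1 fixed point C(5,1) = 5, derange the rest: !4 = Σ_{j=0}^{4} (-1)^j·4!/j! = 24 - 24 + 12 - 4 + 1 = 9. Product = 5 × 9 = 45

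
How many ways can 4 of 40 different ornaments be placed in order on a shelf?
P(40,4) = 40!/(40-4)! = 2193360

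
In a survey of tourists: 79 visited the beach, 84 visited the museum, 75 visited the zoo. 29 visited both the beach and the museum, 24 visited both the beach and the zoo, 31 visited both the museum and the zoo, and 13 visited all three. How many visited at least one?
|A∪B∪C| = 79+84+75-29-24-31+13 = 167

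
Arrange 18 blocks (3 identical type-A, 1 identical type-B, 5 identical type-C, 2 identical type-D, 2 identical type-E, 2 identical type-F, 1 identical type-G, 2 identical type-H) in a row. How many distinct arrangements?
18! / (3! × 1! × 5! × 2! × 2! × 2! × 1! × 2!) = 555761606400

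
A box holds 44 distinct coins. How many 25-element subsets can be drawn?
C(44,25) = 44!/(25!×19!) = 1408831480056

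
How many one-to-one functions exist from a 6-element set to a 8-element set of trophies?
P(8,6) = 8!/(8-6)! = 20160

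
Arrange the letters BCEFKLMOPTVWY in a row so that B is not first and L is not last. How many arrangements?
By inclusion-exclusion: 13! - 2×(13-1)! + (13-2)! = 6227020800 - 958003200 + 39916800 = 5308934400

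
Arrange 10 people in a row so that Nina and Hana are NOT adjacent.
Total - adjacent = 10! - (10-1)!×2 = 3628800 - 725760 = 2903040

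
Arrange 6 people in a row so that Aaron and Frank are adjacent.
Treat as block: (6-1)! × 2! = 120 × 2 = 240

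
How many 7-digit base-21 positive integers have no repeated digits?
First digit: 20 choices (nonzero). Then descending: 20 × 20 × 19 × 18 × 17 × 16 × 15 = 558144000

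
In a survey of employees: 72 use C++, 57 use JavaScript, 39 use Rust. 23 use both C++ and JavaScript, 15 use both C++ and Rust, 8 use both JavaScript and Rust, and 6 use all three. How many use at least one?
|A∪B∪C| = 72+57+39-23-15-8+6 = 128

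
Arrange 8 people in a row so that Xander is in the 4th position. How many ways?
Fix one position: (8-1)! = 5040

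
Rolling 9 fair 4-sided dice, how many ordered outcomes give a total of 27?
Coefficient of x^27 in (x + x² + ... + x^4)^9. By inclusion-exclusion on dice exceeding 4: Σ_j (-1)^j C(9,j)·C(27-1-4j, 8) = C(9,0)·C(26,8) - C(9,1)·C(22,8) + C(9,2)·C(18,8) - C(9,3)·C(14,8) + C(9,4)·C(10,8) = 1·1562275 - 9·319770 + 36·43758 - 84·3003 + 126·45 = 13051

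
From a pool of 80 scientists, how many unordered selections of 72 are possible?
C(80,72) = 80!/(72!×8!) = 28987537150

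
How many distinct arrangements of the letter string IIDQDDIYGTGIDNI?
15! / (1! × 1! × 1! × 2! × 5! × 1! × 4!) = 227026800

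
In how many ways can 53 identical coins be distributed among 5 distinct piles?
C(53+5-1, 5-1) = C(57, 4) = 395010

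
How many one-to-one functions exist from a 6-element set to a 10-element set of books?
P(10,6) = 10!/(10-6)! = 151200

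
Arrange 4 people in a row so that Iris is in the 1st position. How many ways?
Fix one position: (4-1)! = 6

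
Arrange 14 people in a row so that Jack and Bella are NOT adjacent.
Total - adjacent = 14! - (14-1)!×2 = 87178291200 - 12454041600 = 74724249600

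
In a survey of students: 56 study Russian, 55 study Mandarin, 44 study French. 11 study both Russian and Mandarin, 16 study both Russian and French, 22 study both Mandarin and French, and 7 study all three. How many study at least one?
|A∪B∪C| = 56+55+44-11-16-22+7 = 113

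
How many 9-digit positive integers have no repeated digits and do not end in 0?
Last digit: 9 nonzero choices. First digit: 8 (nonzero, ≠last). Middle 7: P(8,7) = 40320. Total = 2903040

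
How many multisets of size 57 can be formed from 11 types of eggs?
C(57+11-1, 11-1) = C(67, 10) = 247994680648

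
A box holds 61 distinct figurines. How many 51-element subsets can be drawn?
C(61,51) = 61!/(51!×10!) = 90177170226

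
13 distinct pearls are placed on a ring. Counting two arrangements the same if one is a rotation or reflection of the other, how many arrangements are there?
(13-1)!/2 = 479001600/2 = 239500800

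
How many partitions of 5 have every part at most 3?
Let r_j(i) = number of partitions of i into parts ≤ j, for i = 0..5. r_1(i) = 1 for all i; r_j(i) = r_{j-1}(i) + r_j(i-j). Rows j = 2..3: ≤2: 1 1 2 2 3 3; ≤3: 1 1 2 3 4 5. r_3(5) = 5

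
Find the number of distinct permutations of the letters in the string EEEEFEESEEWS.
12! / (1! × 2! × 8! × 1!) = 5940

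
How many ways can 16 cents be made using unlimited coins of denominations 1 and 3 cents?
Coefficient of x^16 in 1/(1-x^1) · 1/(1-x^3). Use j coins of 3 for j = 0..⌊16/3⌋ = 5, the rest in 1s: 5 + 1 = 6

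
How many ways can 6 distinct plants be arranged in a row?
6! = 720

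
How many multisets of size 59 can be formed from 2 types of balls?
C(59+2-1, 2-1) = C(60, 1) = 60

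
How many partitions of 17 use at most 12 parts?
By conjugation, equals partitions of 17 into parts ≤ 12. Let r_j(i) = number of partitions of i into parts ≤ j, for i = 0..17. r_1(i) = 1 for all i; r_j(i) = r_{j-1}(i) + r_j(i-j). Rows j = 2..12: ≤2: 1 1 2 2 3 3 4 4 5 5 6 6 7 7 8 8 9 9; ≤3: 1 1 2 3 4 5 7 8 10 12 14 16 19 21 24 27 30 33; ≤4: 1 1 2 3 5 6 9 11 15 18 23 27 34 39 47 54 64 72; ≤5: 1 1 2 3 5 7 10 13 18 23 30 37 47 57 70 84 101 119; ≤6: 1 1 2 3 5 7 11 14 20 26 35 44 58 71 90 110 136 163; ≤7: 1 1 2 3 5 7 11 15 21 28 38 49 65 82 105 131 164 201; ≤8: 1 1 2 3 5 7 11 15 22 29 40 52 70 89 116 146 186 230; ≤9: 1 1 2 3 5 7 11 15 22 30 41 54 73 94 123 157 201 252; ≤10: 1 1 2 3 5 7 11 15 22 30 42 55 75 97 128 164 212 267; ≤11: 1 1 2 3 5 7 11 15 22 30 42 56 76 99 131 169 219 278; ≤12: 1 1 2 3 5 7 11 15 22 30 42 56 77 100 133 172 224 285. r_12(17) = 285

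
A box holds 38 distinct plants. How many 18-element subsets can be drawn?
C(38,18) = 38!/(18!×20!) = 33578000610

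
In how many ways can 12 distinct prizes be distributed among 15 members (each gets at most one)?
P(15,12) = 15!/(15-12)! = 217945728000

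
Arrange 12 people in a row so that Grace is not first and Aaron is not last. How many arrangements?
By inclusion-exclusion: 12! - 2×(12-1)! + (12-2)! = 479001600 - 79833600 + 3628800 = 402796800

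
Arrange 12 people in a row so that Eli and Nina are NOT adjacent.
Total - adjacent = 12! - (12-1)!×2 = 479001600 - 79833600 = 399168000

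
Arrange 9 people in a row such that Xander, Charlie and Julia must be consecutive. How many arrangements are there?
Treat the 3 as one block: (9-3+1)! × 3! = 5040 × 6 = 30240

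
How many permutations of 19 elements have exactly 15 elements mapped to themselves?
Choose the 15 fixed points C(19,15) = 3876, derange the rest: !4 = Σ_{j=0}^{4} (-1)^j·4!/j! = 24 - 24 + 12 - 4 + 1 = 9. Product = 3876 × 9 = 34884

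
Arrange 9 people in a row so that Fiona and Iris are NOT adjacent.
Total - adjacent = 9! - (9-1)!×2 = 362880 - 80640 = 282240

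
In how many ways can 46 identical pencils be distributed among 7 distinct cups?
C(46+7-1, 7-1) = C(52, 6) = 20358520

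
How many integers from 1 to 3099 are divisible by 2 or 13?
⌊3099/2⌋ + ⌊3099/13⌋ - ⌊3099/26⌋ = 1549 + 238 - 119 = 1668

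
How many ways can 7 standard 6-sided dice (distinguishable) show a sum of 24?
Coefficient of x^24 in (x + x² + ... + x^6)^7. By inclusion-exclusion on dice exceeding 6: Σ_j (-1)^j C(7,j)·C(24-1-6j, 6) = C(7,0)·C(23,6) - C(7,1)·C(17,6) + C(7,2)·C(11,6) = 1·100947 - 7·12376 + 21·462 = 24017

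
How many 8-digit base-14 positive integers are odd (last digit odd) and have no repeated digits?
Last∈{1,3,5,7,9,11,13}. Last=0: 0. Last nonzero: 7×12×P(12,6) = 55883520. Total = 55883520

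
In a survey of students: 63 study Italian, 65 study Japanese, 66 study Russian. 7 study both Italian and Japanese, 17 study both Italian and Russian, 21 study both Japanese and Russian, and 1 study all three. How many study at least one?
|A∪B∪C| = 63+65+66-7-17-21+1 = 150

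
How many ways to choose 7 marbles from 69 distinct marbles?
C(69,7) = 69!/(7!×62!) = 1078897248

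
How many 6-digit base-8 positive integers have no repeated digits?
First digit: 7 choices (nonzero). Then descending: 7 × 7 × 6 × 5 × 4 × 3 = 17640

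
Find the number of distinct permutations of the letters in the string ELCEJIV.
7! / (1! × 1! × 2! × 1! × 1! × 1!) = 2520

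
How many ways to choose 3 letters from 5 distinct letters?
C(5,3) = 5!/(3!×2!) = 10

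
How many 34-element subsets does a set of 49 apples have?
C(49,34) = 49!/(34!×15!) = 1575580702584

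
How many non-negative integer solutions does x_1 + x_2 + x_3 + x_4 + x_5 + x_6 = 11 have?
C(11+6-1, 6-1) = C(16, 5) = 4368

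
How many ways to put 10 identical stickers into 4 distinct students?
C(10+4-1, 4-1) = C(13, 3) = 286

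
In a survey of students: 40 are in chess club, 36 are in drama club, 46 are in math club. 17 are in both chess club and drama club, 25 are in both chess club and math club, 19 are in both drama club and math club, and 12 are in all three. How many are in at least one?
|A∪B∪C| = 40+36+46-17-25-19+12 = 73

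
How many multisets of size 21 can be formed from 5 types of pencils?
C(21+5-1, 5-1) = C(25, 4) = 12650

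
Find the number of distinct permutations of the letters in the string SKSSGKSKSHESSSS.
15! / (1! × 9! × 1! × 3! × 1!) = 600600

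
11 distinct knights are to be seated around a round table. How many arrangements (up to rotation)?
Circular: fix one position, arrange the rest. (11-1)! = 3628800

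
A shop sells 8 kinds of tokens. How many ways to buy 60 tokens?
C(60+8-1, 8-1) = C(67, 7) = 869648208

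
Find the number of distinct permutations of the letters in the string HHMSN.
5! / (1! × 2! × 1! × 1!) = 60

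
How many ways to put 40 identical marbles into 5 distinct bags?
C(40+5-1, 5-1) = C(44, 4) = 135751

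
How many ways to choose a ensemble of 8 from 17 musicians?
C(17,8) = 17!/(8!×9!) = 24310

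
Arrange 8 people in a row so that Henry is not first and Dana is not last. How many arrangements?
By inclusion-exclusion: 8! - 2×(8-1)! + (8-2)! = 40320 - 10080 + 720 = 30960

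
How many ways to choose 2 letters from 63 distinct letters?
C(63,2) = 63!/(2!×61!) = 1953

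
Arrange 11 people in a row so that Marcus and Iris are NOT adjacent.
Total - adjacent = 11! - (11-1)!×2 = 39916800 - 7257600 = 32659200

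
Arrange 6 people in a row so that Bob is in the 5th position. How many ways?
Fix one position: (6-1)! = 120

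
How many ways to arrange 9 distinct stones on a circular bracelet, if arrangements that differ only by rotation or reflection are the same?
(9-1)!/2 = 40320/2 = 20160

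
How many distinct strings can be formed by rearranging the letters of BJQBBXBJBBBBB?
13! / (1! × 2! × 1! × 9!) = 8580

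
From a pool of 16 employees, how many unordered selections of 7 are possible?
C(16,7) = 16!/(7!×9!) = 11440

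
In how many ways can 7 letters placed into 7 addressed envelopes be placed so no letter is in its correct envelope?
!7 = Σ_{j=0}^{7} (-1)^j·7!/j! = 5040 - 5040 + 2520 - 840 + 210 - 42 + 7 - 1 = 1854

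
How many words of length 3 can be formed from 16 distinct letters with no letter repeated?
P(16,3) = 16!/(16-3)! = 3360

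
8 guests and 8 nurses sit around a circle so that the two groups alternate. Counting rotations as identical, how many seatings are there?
Fix one of the guests: (8-1)! ways for the remaining guests, × 8! ways for the nurses = 5040 × 40320 = 203212800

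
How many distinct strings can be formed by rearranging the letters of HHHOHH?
6! / (1! × 5!) = 6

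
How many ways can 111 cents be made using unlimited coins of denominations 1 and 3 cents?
Coefficient of x^111 in 1/(1-x^1) · 1/(1-x^3). Use j coins of 3 for j = 0..⌊111/3⌋ = 37, the rest in 1s: 37 + 1 = 38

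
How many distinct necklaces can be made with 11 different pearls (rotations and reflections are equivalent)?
(11-1)!/2 = 3628800/2 = 1814400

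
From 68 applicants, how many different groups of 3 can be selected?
C(68,3) = 68!/(3!×65!) = 50116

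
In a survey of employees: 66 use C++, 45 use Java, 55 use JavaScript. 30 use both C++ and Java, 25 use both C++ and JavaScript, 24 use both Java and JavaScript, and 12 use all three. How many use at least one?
|A∪B∪C| = 66+45+55-30-25-24+12 = 99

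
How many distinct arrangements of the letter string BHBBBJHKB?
9! / (1! × 2! × 5! × 1!) = 1512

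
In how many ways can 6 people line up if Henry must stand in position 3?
Fix one position: (6-1)! = 120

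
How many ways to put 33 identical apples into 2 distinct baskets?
C(33+2-1, 2-1) = C(34, 1) = 34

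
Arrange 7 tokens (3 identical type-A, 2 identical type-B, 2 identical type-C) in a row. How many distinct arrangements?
7! / (3! × 2! × 2!) = 210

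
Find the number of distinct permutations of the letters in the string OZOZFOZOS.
9! / (1! × 3! × 4! × 1!) = 2520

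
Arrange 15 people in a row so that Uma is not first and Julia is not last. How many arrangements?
By inclusion-exclusion: 15! - 2×(15-1)! + (15-2)! = 1307674368000 - 174356582400 + 6227020800 = 1139544806400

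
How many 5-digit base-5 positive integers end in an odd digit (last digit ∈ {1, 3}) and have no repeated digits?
Last∈{1,3}. Last=0: 0. Last nonzero: 2×3×P(3,3) = 36. Total = 36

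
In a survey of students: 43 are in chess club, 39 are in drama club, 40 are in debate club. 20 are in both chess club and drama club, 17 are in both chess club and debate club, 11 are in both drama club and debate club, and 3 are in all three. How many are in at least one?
|A∪B∪C| = 43+39+40-20-17-11+3 = 77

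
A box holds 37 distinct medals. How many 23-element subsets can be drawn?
C(37,23) = 37!/(23!×14!) = 6107086800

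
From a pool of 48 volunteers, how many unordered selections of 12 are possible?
C(48,12) = 48!/(12!×36!) = 69668534468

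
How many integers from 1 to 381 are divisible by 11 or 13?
⌊381/11⌋ + ⌊381/13⌋ - ⌊381/143⌋ = 34 + 29 - 2 = 61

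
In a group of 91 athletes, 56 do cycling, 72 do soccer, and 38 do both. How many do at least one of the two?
|A∪B| = |A| + |B| - |A∩B| = 56 + 72 - 38 = 90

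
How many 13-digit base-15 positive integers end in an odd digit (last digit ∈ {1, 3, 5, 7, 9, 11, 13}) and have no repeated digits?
Last∈{1,3,5,7,9,11,13}. Last=0: 0. Last nonzero: 7×13×P(13,11) = 283329446400. Total = 283329446400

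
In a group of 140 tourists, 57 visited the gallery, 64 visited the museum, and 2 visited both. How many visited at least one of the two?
|A∪B| = |A| + |B| - |A∩B| = 57 + 64 - 2 = 119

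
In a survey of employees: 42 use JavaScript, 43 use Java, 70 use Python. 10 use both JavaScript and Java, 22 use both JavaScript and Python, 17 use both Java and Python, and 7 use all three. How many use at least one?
|A∪B∪C| = 42+43+70-10-22-17+7 = 113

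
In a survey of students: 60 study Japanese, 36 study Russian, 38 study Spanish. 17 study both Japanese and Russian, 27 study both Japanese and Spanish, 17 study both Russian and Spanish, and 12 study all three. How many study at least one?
|A∪B∪C| = 60+36+38-17-27-17+12 = 85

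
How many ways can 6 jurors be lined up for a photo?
6! = 720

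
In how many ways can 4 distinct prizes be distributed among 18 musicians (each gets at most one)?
P(18,4) = 18!/(18-4)! = 73440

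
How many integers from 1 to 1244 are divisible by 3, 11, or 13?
⌊1244/3⌋+⌊1244/11⌋+⌊1244/13⌋ - ⌊1244/33⌋-⌊1244/39⌋-⌊1244/143⌋ + ⌊1244/429⌋ = 414+113+95 - 37-31-8 + 2 = 548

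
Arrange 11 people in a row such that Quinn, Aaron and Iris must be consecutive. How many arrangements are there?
Treat the 3 as one block: (11-3+1)! × 3! = 362880 × 6 = 2177280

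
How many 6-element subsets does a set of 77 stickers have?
C(77,6) = 77!/(6!×71!) = 237093780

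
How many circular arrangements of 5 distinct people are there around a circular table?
Circular: fix one position, arrange the rest. (5-1)! = 24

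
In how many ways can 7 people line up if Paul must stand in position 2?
Fix one position: (7-1)! = 720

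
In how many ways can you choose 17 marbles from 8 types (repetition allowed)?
C(17+8-1, 8-1) = C(24, 7) = 346104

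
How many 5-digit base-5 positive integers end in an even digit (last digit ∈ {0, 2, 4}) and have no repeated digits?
Last∈{0,2,4}. Last=0: 24. Last nonzero: 2×3×P(3,3) = 36. Total = 60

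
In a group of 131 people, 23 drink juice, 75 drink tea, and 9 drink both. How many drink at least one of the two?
|A∪B| = |A| + |B| - |A∩B| = 23 + 75 - 9 = 89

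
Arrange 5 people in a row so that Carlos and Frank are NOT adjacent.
Total - adjacent = 5! - (5-1)!×2 = 120 - 48 = 72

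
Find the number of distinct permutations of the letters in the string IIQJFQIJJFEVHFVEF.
17! / (3! × 1! × 2! × 2! × 4! × 3! × 2!) = 51459408000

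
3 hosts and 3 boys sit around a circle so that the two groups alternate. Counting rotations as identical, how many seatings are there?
Fix one of the hosts: (3-1)! ways for the remaining hosts, × 3! ways for the boys = 2 × 6 = 12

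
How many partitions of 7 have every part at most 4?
Let r_j(i) = number of partitions of i into parts ≤ j, for i = 0..7. r_1(i) = 1 for all i; r_j(i) = r_{j-1}(i) + r_j(i-j). Rows j = 2..4: ≤2: 1 1 2 2 3 3 4 4; ≤3: 1 1 2 3 4 5 7 8; ≤4: 1 1 2 3 5 6 9 11. r_4(7) = 11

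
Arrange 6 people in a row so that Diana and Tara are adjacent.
Treat as block: (6-1)! × 2! = 120 × 2 = 240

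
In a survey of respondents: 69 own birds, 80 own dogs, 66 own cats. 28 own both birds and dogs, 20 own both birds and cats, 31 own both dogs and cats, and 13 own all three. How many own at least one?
|A∪B∪C| = 69+80+66-28-20-31+13 = 149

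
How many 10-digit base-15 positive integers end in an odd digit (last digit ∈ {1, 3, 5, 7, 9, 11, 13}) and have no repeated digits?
Last∈{1,3,5,7,9,11,13}. Last=0: 0. Last nonzero: 7×13×P(13,8) = 4722157440. Total = 4722157440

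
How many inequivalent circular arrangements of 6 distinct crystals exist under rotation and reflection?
(6-1)!/2 = 120/2 = 60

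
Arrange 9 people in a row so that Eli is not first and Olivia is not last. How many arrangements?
By inclusion-exclusion: 9! - 2×(9-1)! + (9-2)! = 362880 - 80640 + 5040 = 287280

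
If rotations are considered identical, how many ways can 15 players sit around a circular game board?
Circular: fix one position, arrange the rest. (15-1)! = 87178291200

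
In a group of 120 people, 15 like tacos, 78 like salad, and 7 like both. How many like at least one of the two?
|A∪B| = |A| + |B| - |A∩B| = 15 + 78 - 7 = 86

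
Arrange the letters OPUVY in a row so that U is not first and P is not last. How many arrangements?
By inclusion-exclusion: 5! - 2×(5-1)! + (5-2)! = 120 - 48 + 6 = 78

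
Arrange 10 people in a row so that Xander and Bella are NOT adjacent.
Total - adjacent = 10! - (10-1)!×2 = 3628800 - 725760 = 2903040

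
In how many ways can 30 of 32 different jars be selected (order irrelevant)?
C(32,30) = 32!/(30!×2!) = 496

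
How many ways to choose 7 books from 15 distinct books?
C(15,7) = 15!/(7!×8!) = 6435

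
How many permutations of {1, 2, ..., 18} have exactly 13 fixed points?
Choose the 13 fixed points C(18,13) = 8568, derange the rest: !5 = Σ_{j=0}^{5} (-1)^j·5!/j! = 120 - 120 + 60 - 20 + 5 - 1 = 44. Product = 8568 × 44 = 376992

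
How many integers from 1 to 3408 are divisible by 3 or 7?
⌊3408/3⌋ + ⌊3408/7⌋ - ⌊3408/21⌋ = 1136 + 486 - 162 = 1460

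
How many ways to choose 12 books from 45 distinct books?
C(45,12) = 45!/(12!×33!) = 28760021745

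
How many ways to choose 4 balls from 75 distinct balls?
C(75,4) = 75!/(4!×71!) = 1215450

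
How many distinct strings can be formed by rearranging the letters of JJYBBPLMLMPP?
12! / (2! × 3! × 2! × 1! × 2! × 2!) = 4989600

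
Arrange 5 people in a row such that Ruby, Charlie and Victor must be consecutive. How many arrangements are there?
Treat the 3 as one block: (5-3+1)! × 3! = 6 × 6 = 36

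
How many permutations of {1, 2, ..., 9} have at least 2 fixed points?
Exactly j fixed points: C(9,j)·!(9-j); sum over j ≥ 2 (derangement numbers via !m = (m-1)·(!(m-1) + !(m-2)): !0..!7 = 1, 0, 1, 2, 9, 44, 265, 1854). Σ_{j=2}^{9} C(9,j)·!(9-j) = C(9,2)·!7 + C(9,3)·!6 + C(9,4)·!5 + C(9,5)·!4 + C(9,6)·!3 + C(9,7)·!2 + C(9,8)·!1 + C(9,9)·!0 = 36·1854 + 84·265 + 126·44 + 126·9 + 84·2 + 36·1 + 9·0 + 1·1 = 95887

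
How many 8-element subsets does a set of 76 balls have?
C(76,8) = 76!/(8!×68!) = 18855883575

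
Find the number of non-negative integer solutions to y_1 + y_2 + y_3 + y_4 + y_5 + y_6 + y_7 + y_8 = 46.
C(46+8-1, 8-1) = C(53, 7) = 154143080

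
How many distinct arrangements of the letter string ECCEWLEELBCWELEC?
16! / (4! × 6! × 1! × 2! × 3!) = 100900800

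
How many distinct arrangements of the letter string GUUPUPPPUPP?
11! / (4! × 1! × 6!) = 2310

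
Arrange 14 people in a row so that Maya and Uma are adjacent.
Treat as block: (14-1)! × 2! = 6227020800 × 2 = 12454041600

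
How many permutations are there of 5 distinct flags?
5! = 120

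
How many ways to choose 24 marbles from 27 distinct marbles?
C(27,24) = 27!/(24!×3!) = 2925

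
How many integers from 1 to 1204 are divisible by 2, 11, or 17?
⌊1204/2⌋+⌊1204/11⌋+⌊1204/17⌋ - ⌊1204/22⌋-⌊1204/34⌋-⌊1204/187⌋ + ⌊1204/374⌋ = 602+109+70 - 54-35-6 + 3 = 689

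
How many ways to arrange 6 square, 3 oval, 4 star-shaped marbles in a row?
13! / (6! × 3! × 4!) = 60060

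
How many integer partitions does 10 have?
Pentagonal recurrence p(n) = p(n-1) + p(n-2) - p(n-5) - p(n-7) + p(n-12) + p(n-15) - ... gives p(0..9) = 1, 1, 2, 3, 5, 7, 11, 15, 22, 30. p(10) = p(9) + p(8) - p(5) - p(3) = 30 + 22 - 7 - 3 = 42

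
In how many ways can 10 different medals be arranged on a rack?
10! = 3628800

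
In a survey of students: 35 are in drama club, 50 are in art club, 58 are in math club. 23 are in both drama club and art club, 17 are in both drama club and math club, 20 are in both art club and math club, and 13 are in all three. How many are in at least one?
|A∪B∪C| = 35+50+58-23-17-20+13 = 96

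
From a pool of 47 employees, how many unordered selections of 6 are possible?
C(47,6) = 47!/(6!×41!) = 10737573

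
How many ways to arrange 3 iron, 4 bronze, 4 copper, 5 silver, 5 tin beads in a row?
21! / (3! × 4! × 4! × 5! × 5!) = 1026615189600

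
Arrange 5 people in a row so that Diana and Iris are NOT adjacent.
Total - adjacent = 5! - (5-1)!×2 = 120 - 48 = 72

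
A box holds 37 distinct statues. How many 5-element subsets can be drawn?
C(37,5) = 37!/(5!×32!) = 435897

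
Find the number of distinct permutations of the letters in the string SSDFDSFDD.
9! / (4! × 3! × 2!) = 1260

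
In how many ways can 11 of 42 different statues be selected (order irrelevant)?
C(42,11) = 42!/(11!×31!) = 4280561376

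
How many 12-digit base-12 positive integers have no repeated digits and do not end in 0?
Last digit: 11 nonzero choices. First digit: 10 (nonzero, ≠last). Middle 10: P(10,10) = 3628800. Total = 399168000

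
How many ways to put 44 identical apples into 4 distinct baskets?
C(44+4-1, 4-1) = C(47, 3) = 16215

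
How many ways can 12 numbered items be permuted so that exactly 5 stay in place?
Choose the 5 fixed points C(12,5) = 792, derange the rest: !7 = Σ_{j=0}^{7} (-1)^j·7!/j! = 5040 - 5040 + 2520 - 840 + 210 - 42 + 7 - 1 = 1854. Product = 792 × 1854 = 1468368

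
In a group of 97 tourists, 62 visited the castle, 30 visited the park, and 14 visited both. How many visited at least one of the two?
|A∪B| = |A| + |B| - |A∩B| = 62 + 30 - 14 = 78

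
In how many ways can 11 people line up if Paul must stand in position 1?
Fix one position: (11-1)! = 3628800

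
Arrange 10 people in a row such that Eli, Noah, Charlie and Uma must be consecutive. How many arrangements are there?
Treat the 4 as one block: (10-4+1)! × 4! = 5040 × 24 = 120960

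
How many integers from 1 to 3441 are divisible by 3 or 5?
⌊3441/3⌋ + ⌊3441/5⌋ - ⌊3441/15⌋ = 1147 + 688 - 229 = 1606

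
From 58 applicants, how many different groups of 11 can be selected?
C(58,11) = 58!/(11!×47!) = 227692286640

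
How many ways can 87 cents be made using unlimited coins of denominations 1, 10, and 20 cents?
Coefficient of x^87 in 1/(1-x^1) · 1/(1-x^10) · 1/(1-x^20). Case on j = number of 20-cent coins (j = 0..4); remainder r = 87 - 20j is made from {1,10} in ⌊r/10⌋+1 ways. r = 87, 67, 47, 27, 7 → 9 + 7 + 5 + 3 + 1 = 25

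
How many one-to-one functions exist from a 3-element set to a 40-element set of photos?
P(40,3) = 40!/(40-3)! = 59280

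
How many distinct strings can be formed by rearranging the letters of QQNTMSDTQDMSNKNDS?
17! / (3! × 2! × 2! × 3! × 3! × 3! × 1!) = 68612544000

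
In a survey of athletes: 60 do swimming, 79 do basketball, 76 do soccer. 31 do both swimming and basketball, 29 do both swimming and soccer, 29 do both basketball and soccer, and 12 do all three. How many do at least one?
|A∪B∪C| = 60+79+76-31-29-29+12 = 138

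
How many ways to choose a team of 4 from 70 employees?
C(70,4) = 70!/(4!×66!) = 916895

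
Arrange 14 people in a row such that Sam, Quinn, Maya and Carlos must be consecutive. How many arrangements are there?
Treat the 4 as one block: (14-4+1)! × 4! = 39916800 × 24 = 958003200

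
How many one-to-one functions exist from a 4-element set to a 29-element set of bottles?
P(29,4) = 29!/(29-4)! = 570024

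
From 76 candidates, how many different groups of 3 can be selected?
C(76,3) = 76!/(3!×73!) = 70300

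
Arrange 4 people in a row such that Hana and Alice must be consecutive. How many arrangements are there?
Treat the 2 as one block: (4-2+1)! × 2! = 6 × 2 = 12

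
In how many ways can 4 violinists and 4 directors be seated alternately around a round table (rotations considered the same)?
Fix one of the violinists: (4-1)! ways for the remaining violinists, × 4! ways for the directors = 6 × 24 = 144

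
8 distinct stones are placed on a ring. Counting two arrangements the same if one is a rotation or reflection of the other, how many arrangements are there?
(8-1)!/2 = 5040/2 = 2520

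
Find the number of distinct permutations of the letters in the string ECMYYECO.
8! / (2! × 2! × 1! × 1! × 2!) = 5040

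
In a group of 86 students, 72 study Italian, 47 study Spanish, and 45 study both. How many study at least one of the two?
|A∪B| = |A| + |B| - |A∩B| = 72 + 47 - 45 = 74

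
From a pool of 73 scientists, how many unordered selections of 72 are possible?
C(73,72) = 73!/(72!×1!) = 73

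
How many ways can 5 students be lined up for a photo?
5! = 120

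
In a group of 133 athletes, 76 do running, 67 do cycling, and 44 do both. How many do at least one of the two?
|A∪B| = |A| + |B| - |A∩B| = 76 + 67 - 44 = 99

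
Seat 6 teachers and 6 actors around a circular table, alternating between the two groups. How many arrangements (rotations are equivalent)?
Fix one of the teachers: (6-1)! ways for the remaining teachers, × 6! ways for the actors = 120 × 720 = 86400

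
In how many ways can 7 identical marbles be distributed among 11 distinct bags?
C(7+11-1, 11-1) = C(17, 10) = 19448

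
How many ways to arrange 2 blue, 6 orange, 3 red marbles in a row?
11! / (2! × 6! × 3!) = 4620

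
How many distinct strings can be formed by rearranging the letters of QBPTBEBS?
8! / (1! × 1! × 1! × 3! × 1! × 1!) = 6720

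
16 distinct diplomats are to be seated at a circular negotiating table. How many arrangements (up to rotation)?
Circular: fix one position, arrange the rest. (16-1)! = 1307674368000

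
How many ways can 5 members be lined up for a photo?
5! = 120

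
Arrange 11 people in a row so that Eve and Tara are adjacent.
Treat as block: (11-1)! × 2! = 3628800 × 2 = 7257600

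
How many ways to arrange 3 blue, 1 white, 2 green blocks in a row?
6! / (3! × 1! × 2!) = 60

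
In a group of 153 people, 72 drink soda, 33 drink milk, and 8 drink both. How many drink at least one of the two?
|A∪B| = |A| + |B| - |A∩B| = 72 + 33 - 8 = 97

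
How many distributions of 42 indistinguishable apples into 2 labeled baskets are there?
C(42+2-1, 2-1) = C(43, 1) = 43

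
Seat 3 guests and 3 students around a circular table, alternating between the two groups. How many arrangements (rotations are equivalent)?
Fix one of the guests: (3-1)! ways for the remaining guests, × 3! ways for the students = 2 × 6 = 12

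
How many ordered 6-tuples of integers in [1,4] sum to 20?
Coefficient of x^20 in (x + x² + ... + x^4)^6. By inclusion-exclusion on dice exceeding 4: Σ_j (-1)^j C(6,j)·C(20-1-4j, 5) = C(6,0)·C(19,5) - C(6,1)·C(15,5) + C(6,2)·C(11,5) - C(6,3)·C(7,5) = 1·11628 - 6·3003 + 15·462 - 20·21 = 120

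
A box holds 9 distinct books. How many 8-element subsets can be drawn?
C(9,8) = 9!/(8!×1!) = 9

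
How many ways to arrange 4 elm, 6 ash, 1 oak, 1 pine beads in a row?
12! / (4! × 6! × 1! × 1!) = 27720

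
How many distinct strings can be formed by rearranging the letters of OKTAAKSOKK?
10! / (1! × 4! × 1! × 2! × 2!) = 37800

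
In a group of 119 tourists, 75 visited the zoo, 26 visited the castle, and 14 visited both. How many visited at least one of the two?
|A∪B| = |A| + |B| - |A∩B| = 75 + 26 - 14 = 87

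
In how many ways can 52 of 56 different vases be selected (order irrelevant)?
C(56,52) = 56!/(52!×4!) = 367290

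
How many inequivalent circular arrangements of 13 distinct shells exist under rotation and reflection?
(13-1)!/2 = 479001600/2 = 239500800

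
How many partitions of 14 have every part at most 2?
Let r_j(i) = number of partitions of i into parts ≤ j, for i = 0..14. r_1(i) = 1 for all i; r_j(i) = r_{j-1}(i) + r_j(i-j). Rows j = 2..2: ≤2: 1 1 2 2 3 3 4 4 5 5 6 6 7 7 8. r_2(14) = 8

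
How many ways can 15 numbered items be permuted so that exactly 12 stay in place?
Choose the 12 fixed points C(15,12) = 455, derange the rest: !3 = Σ_{j=0}^{3} (-1)^j·3!/j! = 6 - 6 + 3 - 1 = 2. Product = 455 × 2 = 910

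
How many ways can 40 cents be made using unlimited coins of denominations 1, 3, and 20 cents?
Coefficient of x^40 in 1/(1-x^1) · 1/(1-x^3) · 1/(1-x^20). Case on j = number of 20-cent coins (j = 0..2); remainder r = 40 - 20j is made from {1,3} in ⌊r/3⌋+1 ways. r = 40, 20, 0 → 14 + 7 + 1 = 22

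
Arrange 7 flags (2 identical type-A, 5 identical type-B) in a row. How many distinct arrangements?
7! / (2! × 5!) = 21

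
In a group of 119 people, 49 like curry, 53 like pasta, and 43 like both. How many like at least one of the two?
|A∪B| = |A| + |B| - |A∩B| = 49 + 53 - 43 = 59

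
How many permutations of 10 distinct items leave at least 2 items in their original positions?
Exactly j fixed points: C(10,j)·!(10-j); sum over j ≥ 2 (derangement numbers via !m = (m-1)·(!(m-1) + !(m-2)): !0..!8 = 1, 0, 1, 2, 9, 44, 265, 1854, 14833). Σ_{j=2}^{10} C(10,j)·!(10-j) = C(10,2)·!8 + C(10,3)·!7 + C(10,4)·!6 + C(10,5)·!5 + C(10,6)·!4 + C(10,7)·!3 + C(10,8)·!2 + C(10,9)·!1 + C(10,10)·!0 = 45·14833 + 120·1854 + 210·265 + 252·44 + 210·9 + 120·2 + 45·1 + 10·0 + 1·1 = 958879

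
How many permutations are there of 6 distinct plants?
6! = 720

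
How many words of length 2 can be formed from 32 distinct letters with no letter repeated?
P(32,2) = 32!/(32-2)! = 992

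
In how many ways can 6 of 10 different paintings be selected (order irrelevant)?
C(10,6) = 10!/(6!×4!) = 210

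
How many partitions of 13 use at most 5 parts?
By conjugation, equals partitions of 13 into parts ≤ 5. Let r_j(i) = number of partitions of i into parts ≤ j, for i = 0..13. r_1(i) = 1 for all i; r_j(i) = r_{j-1}(i) + r_j(i-j). Rows j = 2..5: ≤2: 1 1 2 2 3 3 4 4 5 5 6 6 7 7; ≤3: 1 1 2 3 4 5 7 8 10 12 14 16 19 21; ≤4: 1 1 2 3 5 6 9 11 15 18 23 27 34 39; ≤5: 1 1 2 3 5 7 10 13 18 23 30 37 47 57. r_5(13) = 57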